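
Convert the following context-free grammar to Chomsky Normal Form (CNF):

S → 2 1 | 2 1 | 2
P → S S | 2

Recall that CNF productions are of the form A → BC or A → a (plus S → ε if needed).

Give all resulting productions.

T2 → 2; T1 → 1; S → 2; P → 2; S → T2 T1; S → T2 T1; P → S S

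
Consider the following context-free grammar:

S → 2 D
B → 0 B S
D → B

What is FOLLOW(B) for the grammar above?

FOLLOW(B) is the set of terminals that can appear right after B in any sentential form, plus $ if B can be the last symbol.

We compute FOLLOW(B) using the standard algorithm.
FOLLOW(S) starts with {$}.
FIRST(B) = {0}
FIRST(D) = {0}
FIRST(S) = {2}
FOLLOW(B) = {$, 2}
FOLLOW(D) = {$, 2}
FOLLOW(S) = {$, 2}
Therefore, FOLLOW(B) = {$, 2}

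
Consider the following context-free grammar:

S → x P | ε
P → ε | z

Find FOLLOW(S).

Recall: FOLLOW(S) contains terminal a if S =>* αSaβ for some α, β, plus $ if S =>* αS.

We compute FOLLOW(S) using the standard algorithm.
FOLLOW(S) starts with {$}.
FIRST(P) = {z, ε}
FIRST(S) = {x, ε}
FOLLOW(P) = {$}
FOLLOW(S) = {$}
Therefore, FOLLOW(S) = {$}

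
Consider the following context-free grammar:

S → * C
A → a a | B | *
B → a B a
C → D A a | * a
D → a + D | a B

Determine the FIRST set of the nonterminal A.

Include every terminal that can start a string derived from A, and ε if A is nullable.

We compute FIRST(A) using the standard algorithm.
FIRST(A) = {*, a}
FIRST(B) = {a}
FIRST(C) = {*, a}
FIRST(D) = {a}
FIRST(S) = {*}
Therefore, FIRST(A) = {*, a}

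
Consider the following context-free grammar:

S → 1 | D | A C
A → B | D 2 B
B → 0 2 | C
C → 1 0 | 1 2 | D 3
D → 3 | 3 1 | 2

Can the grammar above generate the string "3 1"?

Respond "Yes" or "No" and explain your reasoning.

Yes - a valid derivation exists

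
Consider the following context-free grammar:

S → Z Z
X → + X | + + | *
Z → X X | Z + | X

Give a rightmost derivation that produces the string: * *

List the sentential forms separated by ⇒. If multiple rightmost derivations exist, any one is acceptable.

S ⇒ Z Z ⇒ Z X ⇒ Z * ⇒ X * ⇒ * *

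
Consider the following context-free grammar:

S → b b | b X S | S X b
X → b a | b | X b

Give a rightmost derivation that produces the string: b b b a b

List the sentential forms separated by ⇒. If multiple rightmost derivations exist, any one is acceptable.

S ⇒ S X b ⇒ S b a b ⇒ b b b a b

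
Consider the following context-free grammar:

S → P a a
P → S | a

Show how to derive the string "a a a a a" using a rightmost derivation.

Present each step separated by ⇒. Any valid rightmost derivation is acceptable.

S ⇒ P a a ⇒ S a a ⇒ P a a a a ⇒ a a a a a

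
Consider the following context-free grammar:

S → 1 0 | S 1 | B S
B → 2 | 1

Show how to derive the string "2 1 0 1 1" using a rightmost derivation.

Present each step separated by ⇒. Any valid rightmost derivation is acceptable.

S ⇒ S 1 ⇒ S 1 1 ⇒ B S 1 1 ⇒ B 1 0 1 1 ⇒ 2 1 0 1 1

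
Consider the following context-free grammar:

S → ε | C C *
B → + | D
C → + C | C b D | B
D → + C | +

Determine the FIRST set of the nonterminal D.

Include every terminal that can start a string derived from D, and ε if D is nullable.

We compute FIRST(D) using the standard algorithm.
FIRST(B) = {+}
FIRST(C) = {+}
FIRST(D) = {+}
FIRST(S) = {+, ε}
Therefore, FIRST(D) = {+}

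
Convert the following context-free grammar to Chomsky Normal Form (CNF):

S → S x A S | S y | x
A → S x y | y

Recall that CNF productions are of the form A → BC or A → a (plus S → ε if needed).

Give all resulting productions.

TX → x; TY → y; S → x; A → y; S → S X0; X0 → TX X1; X1 → A S; S → S TY; A → S X2; X2 → TX TY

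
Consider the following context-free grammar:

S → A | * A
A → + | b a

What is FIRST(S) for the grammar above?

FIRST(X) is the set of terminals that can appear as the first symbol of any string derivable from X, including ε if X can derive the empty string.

We compute FIRST(S) using the standard algorithm.
FIRST(A) = {+, b}
FIRST(S) = {*, +, b}
Therefore, FIRST(S) = {*, +, b}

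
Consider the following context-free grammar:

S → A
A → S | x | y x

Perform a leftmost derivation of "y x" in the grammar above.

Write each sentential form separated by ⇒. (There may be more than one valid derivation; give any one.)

S ⇒ A ⇒ S ⇒ A ⇒ y x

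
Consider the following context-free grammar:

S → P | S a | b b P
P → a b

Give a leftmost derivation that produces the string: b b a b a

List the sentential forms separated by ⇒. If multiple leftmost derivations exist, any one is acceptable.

S ⇒ S a ⇒ b b P a ⇒ b b a b a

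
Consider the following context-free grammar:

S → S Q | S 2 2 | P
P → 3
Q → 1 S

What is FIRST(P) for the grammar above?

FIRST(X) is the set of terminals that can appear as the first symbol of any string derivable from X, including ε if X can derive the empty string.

We compute FIRST(P) using the standard algorithm.
FIRST(P) = {3}
FIRST(Q) = {1}
FIRST(S) = {3}
Therefore, FIRST(P) = {3}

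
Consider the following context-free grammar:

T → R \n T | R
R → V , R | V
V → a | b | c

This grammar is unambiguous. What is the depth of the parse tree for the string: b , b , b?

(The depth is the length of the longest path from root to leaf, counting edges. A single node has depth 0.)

5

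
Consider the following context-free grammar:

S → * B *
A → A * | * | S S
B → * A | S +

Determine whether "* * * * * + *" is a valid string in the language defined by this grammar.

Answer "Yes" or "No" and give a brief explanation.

Yes - a valid derivation exists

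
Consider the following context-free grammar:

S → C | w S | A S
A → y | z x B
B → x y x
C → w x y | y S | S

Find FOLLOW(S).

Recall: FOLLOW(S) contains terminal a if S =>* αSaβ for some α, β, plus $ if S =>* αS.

We compute FOLLOW(S) using the standard algorithm.
FOLLOW(S) starts with {$}.
FIRST(A) = {y, z}
FIRST(B) = {x}
FIRST(C) = {w, y, z}
FIRST(S) = {w, y, z}
FOLLOW(A) = {w, y, z}
FOLLOW(B) = {w, y, z}
FOLLOW(C) = {$}
FOLLOW(S) = {$}
Therefore, FOLLOW(S) = {$}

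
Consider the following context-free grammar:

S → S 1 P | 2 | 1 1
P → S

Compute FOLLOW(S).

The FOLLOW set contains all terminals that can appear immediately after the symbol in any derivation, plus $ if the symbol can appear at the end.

We compute FOLLOW(S) using the standard algorithm.
FOLLOW(S) starts with {$}.
FIRST(P) = {1, 2}
FIRST(S) = {1, 2}
FOLLOW(P) = {$, 1}
FOLLOW(S) = {$, 1}
Therefore, FOLLOW(S) = {$, 1}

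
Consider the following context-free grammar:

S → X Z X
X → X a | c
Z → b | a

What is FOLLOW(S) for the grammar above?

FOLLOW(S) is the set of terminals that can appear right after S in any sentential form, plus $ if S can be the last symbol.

We compute FOLLOW(S) using the standard algorithm.
FOLLOW(S) starts with {$}.
FIRST(S) = {c}
FIRST(X) = {c}
FIRST(Z) = {a, b}
FOLLOW(S) = {$}
FOLLOW(X) = {$, a, b}
FOLLOW(Z) = {c}
Therefore, FOLLOW(S) = {$}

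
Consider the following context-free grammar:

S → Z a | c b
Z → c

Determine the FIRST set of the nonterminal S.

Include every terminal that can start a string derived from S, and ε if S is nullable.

We compute FIRST(S) using the standard algorithm.
FIRST(S) = {c}
FIRST(Z) = {c}
Therefore, FIRST(S) = {c}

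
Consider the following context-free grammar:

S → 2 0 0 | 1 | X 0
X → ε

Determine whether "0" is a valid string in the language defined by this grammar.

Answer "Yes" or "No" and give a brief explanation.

Yes - a valid derivation exists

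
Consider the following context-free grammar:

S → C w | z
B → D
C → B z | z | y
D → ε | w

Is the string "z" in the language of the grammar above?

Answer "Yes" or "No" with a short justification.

Yes - a valid derivation exists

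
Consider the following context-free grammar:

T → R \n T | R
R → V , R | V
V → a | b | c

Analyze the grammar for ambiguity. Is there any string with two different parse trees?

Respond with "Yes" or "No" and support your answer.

No - the grammar is unambiguous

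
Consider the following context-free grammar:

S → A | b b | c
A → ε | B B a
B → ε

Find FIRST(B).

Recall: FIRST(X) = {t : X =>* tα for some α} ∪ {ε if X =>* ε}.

We compute FIRST(B) using the standard algorithm.
FIRST(A) = {a, ε}
FIRST(B) = {ε}
FIRST(S) = {a, b, c, ε}
Therefore, FIRST(B) = {ε}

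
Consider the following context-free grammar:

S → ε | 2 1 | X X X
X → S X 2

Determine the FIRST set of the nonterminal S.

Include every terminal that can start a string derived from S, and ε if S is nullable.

We compute FIRST(S) using the standard algorithm.
FIRST(S) = {2, ε}
FIRST(X) = {2}
Therefore, FIRST(S) = {2, ε}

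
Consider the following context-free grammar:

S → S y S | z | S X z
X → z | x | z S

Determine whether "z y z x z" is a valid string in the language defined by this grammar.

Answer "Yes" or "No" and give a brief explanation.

Yes - a valid derivation exists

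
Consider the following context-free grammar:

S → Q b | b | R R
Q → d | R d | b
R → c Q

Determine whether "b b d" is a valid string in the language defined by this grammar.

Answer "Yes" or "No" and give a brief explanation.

No - no valid derivation exists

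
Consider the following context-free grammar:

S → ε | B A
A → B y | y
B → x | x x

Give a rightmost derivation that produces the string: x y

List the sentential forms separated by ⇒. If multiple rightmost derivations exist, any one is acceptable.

S ⇒ B A ⇒ B y ⇒ x y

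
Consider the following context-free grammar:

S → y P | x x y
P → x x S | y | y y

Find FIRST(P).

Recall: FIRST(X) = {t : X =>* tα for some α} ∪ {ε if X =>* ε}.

We compute FIRST(P) using the standard algorithm.
FIRST(P) = {x, y}
FIRST(S) = {x, y}
Therefore, FIRST(P) = {x, y}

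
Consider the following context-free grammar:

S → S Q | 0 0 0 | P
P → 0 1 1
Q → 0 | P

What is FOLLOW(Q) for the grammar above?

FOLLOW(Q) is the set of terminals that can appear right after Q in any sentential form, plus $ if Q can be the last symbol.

We compute FOLLOW(Q) using the standard algorithm.
FOLLOW(S) starts with {$}.
FIRST(P) = {0}
FIRST(Q) = {0}
FIRST(S) = {0}
FOLLOW(P) = {$, 0}
FOLLOW(Q) = {$, 0}
FOLLOW(S) = {$, 0}
Therefore, FOLLOW(Q) = {$, 0}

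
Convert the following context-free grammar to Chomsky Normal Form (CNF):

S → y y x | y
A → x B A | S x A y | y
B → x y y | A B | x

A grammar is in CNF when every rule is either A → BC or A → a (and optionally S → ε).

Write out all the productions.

TY → y; TX → x; S → y; A → y; B → x; S → TY X0; X0 → TY TX; A → TX X1; X1 → B A; A → S X2; X2 → TX X3; X3 → A TY; B → TX X4; X4 → TY TY; B → A B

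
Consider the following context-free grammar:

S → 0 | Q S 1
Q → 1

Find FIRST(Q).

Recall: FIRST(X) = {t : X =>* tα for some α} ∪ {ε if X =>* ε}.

We compute FIRST(Q) using the standard algorithm.
FIRST(Q) = {1}
FIRST(S) = {0, 1}
Therefore, FIRST(Q) = {1}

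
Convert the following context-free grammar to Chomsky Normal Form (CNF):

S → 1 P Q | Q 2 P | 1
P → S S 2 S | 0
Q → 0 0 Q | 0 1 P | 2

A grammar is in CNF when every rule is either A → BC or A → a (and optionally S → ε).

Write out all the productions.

T1 → 1; T2 → 2; S → 1; P → 0; T0 → 0; Q → 2; S → T1 X0; X0 → P Q; S → Q X1; X1 → T2 P; P → S X2; X2 → S X3; X3 → T2 S; Q → T0 X4; X4 → T0 Q; Q → T0 X5; X5 → T1 P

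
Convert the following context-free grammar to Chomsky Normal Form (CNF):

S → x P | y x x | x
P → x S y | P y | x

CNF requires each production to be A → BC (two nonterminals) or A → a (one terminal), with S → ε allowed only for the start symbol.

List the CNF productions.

TX → x; TY → y; S → x; P → x; S → TX P; S → TY X0; X0 → TX TX; P → TX X1; X1 → S TY; P → P TY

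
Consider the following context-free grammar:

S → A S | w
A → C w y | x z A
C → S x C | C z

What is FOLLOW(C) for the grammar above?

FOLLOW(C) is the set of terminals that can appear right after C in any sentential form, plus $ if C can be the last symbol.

We compute FOLLOW(C) using the standard algorithm.
FOLLOW(S) starts with {$}.
FIRST(A) = {w, x}
FIRST(C) = {w, x}
FIRST(S) = {w, x}
FOLLOW(A) = {w, x}
FOLLOW(C) = {w, z}
FOLLOW(S) = {$, x}
Therefore, FOLLOW(C) = {w, z}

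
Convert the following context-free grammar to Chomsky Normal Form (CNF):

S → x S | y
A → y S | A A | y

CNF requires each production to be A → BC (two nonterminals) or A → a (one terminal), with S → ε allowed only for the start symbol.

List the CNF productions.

TX → x; S → y; TY → y; A → y; S → TX S; A → TY S; A → A A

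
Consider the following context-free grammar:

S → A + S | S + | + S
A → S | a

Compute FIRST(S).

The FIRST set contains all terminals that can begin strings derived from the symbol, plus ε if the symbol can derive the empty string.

We compute FIRST(S) using the standard algorithm.
FIRST(A) = {+, a}
FIRST(S) = {+, a}
Therefore, FIRST(S) = {+, a}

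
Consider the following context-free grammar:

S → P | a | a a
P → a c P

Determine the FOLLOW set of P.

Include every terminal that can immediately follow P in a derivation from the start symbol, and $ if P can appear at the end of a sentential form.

We compute FOLLOW(P) using the standard algorithm.
FOLLOW(S) starts with {$}.
FIRST(P) = {a}
FIRST(S) = {a}
FOLLOW(P) = {$}
FOLLOW(S) = {$}
Therefore, FOLLOW(P) = {$}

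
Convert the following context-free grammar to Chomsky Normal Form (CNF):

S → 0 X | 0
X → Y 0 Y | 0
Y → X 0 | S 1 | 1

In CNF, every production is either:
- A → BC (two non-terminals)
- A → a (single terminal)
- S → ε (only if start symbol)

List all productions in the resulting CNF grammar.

T0 → 0; S → 0; X → 0; T1 → 1; Y → 1; S → T0 X; X → Y X0; X0 → T0 Y; Y → X T0; Y → S T1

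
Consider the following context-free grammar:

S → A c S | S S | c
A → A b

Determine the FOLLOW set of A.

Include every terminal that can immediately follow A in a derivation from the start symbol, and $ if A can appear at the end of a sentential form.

We compute FOLLOW(A) using the standard algorithm.
FOLLOW(S) starts with {$}.
FIRST(A) = {}
FIRST(S) = {c}
FOLLOW(A) = {b, c}
FOLLOW(S) = {$, c}
Therefore, FOLLOW(A) = {b, c}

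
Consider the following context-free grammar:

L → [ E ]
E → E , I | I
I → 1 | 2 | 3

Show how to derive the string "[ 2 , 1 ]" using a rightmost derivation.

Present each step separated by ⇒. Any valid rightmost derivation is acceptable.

L ⇒ [ E ] ⇒ [ E , I ] ⇒ [ E , 1 ] ⇒ [ I , 1 ] ⇒ [ 2 , 1 ]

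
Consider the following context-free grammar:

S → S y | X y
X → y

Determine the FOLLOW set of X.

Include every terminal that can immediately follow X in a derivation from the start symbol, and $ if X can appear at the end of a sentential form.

We compute FOLLOW(X) using the standard algorithm.
FOLLOW(S) starts with {$}.
FIRST(S) = {y}
FIRST(X) = {y}
FOLLOW(S) = {$, y}
FOLLOW(X) = {y}
Therefore, FOLLOW(X) = {y}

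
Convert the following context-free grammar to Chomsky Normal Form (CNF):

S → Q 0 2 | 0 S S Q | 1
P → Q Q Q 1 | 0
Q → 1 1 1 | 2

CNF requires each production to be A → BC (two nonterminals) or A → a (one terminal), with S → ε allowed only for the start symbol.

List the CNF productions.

T0 → 0; T2 → 2; S → 1; T1 → 1; P → 0; Q → 2; S → Q X0; X0 → T0 T2; S → T0 X1; X1 → S X2; X2 → S Q; P → Q X3; X3 → Q X4; X4 → Q T1; Q → T1 X5; X5 → T1 T1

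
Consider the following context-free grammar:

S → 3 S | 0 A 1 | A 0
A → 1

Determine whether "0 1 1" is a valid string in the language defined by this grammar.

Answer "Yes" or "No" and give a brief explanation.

Yes - a valid derivation exists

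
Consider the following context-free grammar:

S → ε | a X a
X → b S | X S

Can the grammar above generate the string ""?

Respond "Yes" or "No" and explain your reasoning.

Yes - a valid derivation exists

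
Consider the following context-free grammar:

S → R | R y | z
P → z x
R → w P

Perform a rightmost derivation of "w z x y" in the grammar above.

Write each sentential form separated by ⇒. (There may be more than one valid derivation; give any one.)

S ⇒ R y ⇒ w P y ⇒ w z x y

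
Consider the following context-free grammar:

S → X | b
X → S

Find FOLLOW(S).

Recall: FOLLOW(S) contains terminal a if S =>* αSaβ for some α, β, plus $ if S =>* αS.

We compute FOLLOW(S) using the standard algorithm.
FOLLOW(S) starts with {$}.
FIRST(S) = {b}
FIRST(X) = {b}
FOLLOW(S) = {$}
FOLLOW(X) = {$}
Therefore, FOLLOW(S) = {$}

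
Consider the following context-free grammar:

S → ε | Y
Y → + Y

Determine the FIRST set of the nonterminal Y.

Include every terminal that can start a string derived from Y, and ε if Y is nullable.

We compute FIRST(Y) using the standard algorithm.
FIRST(S) = {+, ε}
FIRST(Y) = {+}
Therefore, FIRST(Y) = {+}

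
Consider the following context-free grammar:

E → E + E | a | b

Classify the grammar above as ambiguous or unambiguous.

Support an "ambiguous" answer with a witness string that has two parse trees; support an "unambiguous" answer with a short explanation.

Ambiguous - the string 'a + a + b + b' has two distinct parse trees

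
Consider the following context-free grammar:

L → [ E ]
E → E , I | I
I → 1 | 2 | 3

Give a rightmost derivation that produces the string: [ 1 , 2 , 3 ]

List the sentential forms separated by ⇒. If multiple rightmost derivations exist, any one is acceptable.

L ⇒ [ E ] ⇒ [ E , I ] ⇒ [ E , 3 ] ⇒ [ E , I , 3 ] ⇒ [ E , 2 , 3 ] ⇒ [ I , 2 , 3 ] ⇒ [ 1 , 2 , 3 ]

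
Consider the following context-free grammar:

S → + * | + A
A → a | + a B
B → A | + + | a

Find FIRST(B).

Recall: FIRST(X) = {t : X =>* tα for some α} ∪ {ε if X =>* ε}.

We compute FIRST(B) using the standard algorithm.
FIRST(A) = {+, a}
FIRST(B) = {+, a}
FIRST(S) = {+}
Therefore, FIRST(B) = {+, a}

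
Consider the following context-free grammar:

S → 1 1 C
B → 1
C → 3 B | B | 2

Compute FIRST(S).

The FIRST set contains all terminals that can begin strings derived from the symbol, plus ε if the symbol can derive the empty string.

We compute FIRST(S) using the standard algorithm.
FIRST(B) = {1}
FIRST(C) = {1, 2, 3}
FIRST(S) = {1}
Therefore, FIRST(S) = {1}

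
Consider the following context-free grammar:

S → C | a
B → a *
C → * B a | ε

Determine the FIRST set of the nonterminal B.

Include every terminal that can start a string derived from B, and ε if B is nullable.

We compute FIRST(B) using the standard algorithm.
FIRST(B) = {a}
FIRST(C) = {*, ε}
FIRST(S) = {*, a, ε}
Therefore, FIRST(B) = {a}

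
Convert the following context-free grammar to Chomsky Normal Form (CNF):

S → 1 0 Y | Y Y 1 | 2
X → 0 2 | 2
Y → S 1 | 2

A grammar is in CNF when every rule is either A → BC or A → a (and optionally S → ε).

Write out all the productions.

T1 → 1; T0 → 0; S → 2; T2 → 2; X → 2; Y → 2; S → T1 X0; X0 → T0 Y; S → Y X1; X1 → Y T1; X → T0 T2; Y → S T1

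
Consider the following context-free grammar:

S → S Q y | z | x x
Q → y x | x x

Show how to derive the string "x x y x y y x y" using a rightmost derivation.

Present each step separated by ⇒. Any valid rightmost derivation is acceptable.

S ⇒ S Q y ⇒ S y x y ⇒ S Q y y x y ⇒ S y x y y x y ⇒ x x y x y y x y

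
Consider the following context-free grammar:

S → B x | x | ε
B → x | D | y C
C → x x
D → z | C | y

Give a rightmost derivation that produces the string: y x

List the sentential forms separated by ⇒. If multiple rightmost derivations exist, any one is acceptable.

S ⇒ B x ⇒ D x ⇒ y x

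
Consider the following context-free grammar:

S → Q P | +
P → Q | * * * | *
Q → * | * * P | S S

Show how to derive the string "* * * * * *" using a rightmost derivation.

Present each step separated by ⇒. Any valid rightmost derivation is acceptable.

S ⇒ Q P ⇒ Q * * * ⇒ * * P * * * ⇒ * * * * * *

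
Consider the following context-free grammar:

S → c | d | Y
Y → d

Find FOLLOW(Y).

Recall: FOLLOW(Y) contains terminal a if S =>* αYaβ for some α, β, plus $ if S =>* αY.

We compute FOLLOW(Y) using the standard algorithm.
FOLLOW(S) starts with {$}.
FIRST(S) = {c, d}
FIRST(Y) = {d}
FOLLOW(S) = {$}
FOLLOW(Y) = {$}
Therefore, FOLLOW(Y) = {$}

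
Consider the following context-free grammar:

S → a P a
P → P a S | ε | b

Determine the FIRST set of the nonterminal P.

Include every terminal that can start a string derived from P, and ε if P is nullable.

We compute FIRST(P) using the standard algorithm.
FIRST(P) = {a, b, ε}
FIRST(S) = {a}
Therefore, FIRST(P) = {a, b, ε}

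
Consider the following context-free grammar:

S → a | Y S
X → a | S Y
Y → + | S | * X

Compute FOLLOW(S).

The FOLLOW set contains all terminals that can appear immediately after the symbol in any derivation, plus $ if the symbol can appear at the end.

We compute FOLLOW(S) using the standard algorithm.
FOLLOW(S) starts with {$}.
FIRST(S) = {*, +, a}
FIRST(X) = {*, +, a}
FIRST(Y) = {*, +, a}
FOLLOW(S) = {$, *, +, a}
FOLLOW(X) = {*, +, a}
FOLLOW(Y) = {*, +, a}
Therefore, FOLLOW(S) = {$, *, +, a}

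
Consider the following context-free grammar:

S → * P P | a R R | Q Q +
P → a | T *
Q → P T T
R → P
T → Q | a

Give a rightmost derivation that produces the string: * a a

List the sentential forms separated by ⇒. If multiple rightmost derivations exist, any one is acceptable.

S ⇒ * P P ⇒ * P a ⇒ * a a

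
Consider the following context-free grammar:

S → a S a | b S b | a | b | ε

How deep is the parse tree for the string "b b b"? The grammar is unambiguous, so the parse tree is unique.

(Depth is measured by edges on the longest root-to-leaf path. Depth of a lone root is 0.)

2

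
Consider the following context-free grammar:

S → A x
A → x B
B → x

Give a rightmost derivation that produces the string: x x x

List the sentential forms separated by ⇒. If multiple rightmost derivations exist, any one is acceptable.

S ⇒ A x ⇒ x B x ⇒ x x x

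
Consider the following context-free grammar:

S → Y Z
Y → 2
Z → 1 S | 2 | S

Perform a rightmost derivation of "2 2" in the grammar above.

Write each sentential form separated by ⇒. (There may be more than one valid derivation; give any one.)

S ⇒ Y Z ⇒ Y 2 ⇒ 2 2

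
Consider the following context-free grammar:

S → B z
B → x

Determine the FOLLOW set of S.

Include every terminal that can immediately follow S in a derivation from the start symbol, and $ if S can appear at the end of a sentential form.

We compute FOLLOW(S) using the standard algorithm.
FOLLOW(S) starts with {$}.
FIRST(B) = {x}
FIRST(S) = {x}
FOLLOW(B) = {z}
FOLLOW(S) = {$}
Therefore, FOLLOW(S) = {$}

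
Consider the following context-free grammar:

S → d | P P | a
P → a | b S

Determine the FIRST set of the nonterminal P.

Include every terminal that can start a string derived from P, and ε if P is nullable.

We compute FIRST(P) using the standard algorithm.
FIRST(P) = {a, b}
FIRST(S) = {a, b, d}
Therefore, FIRST(P) = {a, b}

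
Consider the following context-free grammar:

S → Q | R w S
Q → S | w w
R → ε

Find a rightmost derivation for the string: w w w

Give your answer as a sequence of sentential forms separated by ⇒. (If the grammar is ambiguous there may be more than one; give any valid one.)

S ⇒ R w S ⇒ R w Q ⇒ R w w w ⇒ w w w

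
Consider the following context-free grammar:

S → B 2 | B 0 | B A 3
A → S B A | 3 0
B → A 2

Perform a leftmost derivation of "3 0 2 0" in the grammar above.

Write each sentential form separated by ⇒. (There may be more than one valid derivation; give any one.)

S ⇒ B 0 ⇒ A 2 0 ⇒ 3 0 2 0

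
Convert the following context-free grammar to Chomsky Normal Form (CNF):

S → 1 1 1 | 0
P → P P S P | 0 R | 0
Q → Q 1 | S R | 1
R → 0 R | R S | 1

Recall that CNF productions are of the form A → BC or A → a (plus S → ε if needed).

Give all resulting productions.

T1 → 1; S → 0; T0 → 0; P → 0; Q → 1; R → 1; S → T1 X0; X0 → T1 T1; P → P X1; X1 → P X2; X2 → S P; P → T0 R; Q → Q T1; Q → S R; R → T0 R; R → R S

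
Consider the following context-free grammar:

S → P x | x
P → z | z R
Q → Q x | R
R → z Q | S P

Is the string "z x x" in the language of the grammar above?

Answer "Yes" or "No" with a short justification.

No - no valid derivation exists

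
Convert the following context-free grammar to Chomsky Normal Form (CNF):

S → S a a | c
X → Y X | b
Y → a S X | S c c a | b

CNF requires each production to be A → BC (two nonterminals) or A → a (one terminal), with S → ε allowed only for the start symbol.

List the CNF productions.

TA → a; S → c; X → b; TC → c; Y → b; S → S X0; X0 → TA TA; X → Y X; Y → TA X1; X1 → S X; Y → S X2; X2 → TC X3; X3 → TC TA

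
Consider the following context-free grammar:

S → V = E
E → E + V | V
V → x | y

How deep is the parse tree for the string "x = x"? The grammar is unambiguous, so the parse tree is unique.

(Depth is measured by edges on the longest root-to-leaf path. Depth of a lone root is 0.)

3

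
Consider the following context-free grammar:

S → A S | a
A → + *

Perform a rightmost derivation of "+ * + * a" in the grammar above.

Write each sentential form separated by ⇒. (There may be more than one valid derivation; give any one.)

S ⇒ A S ⇒ A A S ⇒ A A a ⇒ A + * a ⇒ + * + * a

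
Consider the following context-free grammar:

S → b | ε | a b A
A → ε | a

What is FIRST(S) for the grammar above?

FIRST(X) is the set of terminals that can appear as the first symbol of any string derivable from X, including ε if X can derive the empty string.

We compute FIRST(S) using the standard algorithm.
FIRST(A) = {a, ε}
FIRST(S) = {a, b, ε}
Therefore, FIRST(S) = {a, b, ε}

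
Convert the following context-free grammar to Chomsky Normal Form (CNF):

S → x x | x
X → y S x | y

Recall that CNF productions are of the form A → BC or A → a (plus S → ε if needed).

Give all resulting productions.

TX → x; S → x; TY → y; X → y; S → TX TX; X → TY X0; X0 → S TX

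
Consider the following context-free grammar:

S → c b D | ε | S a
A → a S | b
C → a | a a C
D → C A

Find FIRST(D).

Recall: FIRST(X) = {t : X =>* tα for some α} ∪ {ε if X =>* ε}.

We compute FIRST(D) using the standard algorithm.
FIRST(A) = {a, b}
FIRST(C) = {a}
FIRST(D) = {a}
FIRST(S) = {a, c, ε}
Therefore, FIRST(D) = {a}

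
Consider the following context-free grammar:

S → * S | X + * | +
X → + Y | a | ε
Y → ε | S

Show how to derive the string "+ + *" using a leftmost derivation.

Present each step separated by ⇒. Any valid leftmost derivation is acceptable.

S ⇒ X + * ⇒ + Y + * ⇒ + + *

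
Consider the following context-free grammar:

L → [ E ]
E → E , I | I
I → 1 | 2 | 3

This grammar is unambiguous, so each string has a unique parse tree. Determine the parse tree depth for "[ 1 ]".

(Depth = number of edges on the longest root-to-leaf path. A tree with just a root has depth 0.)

3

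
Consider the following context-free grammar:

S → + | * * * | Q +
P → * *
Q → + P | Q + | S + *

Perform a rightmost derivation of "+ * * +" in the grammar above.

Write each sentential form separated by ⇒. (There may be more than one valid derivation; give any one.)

S ⇒ Q + ⇒ + P + ⇒ + * * +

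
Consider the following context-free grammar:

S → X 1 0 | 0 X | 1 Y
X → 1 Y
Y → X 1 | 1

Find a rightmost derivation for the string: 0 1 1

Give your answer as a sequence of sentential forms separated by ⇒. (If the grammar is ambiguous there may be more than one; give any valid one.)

S ⇒ 0 X ⇒ 0 1 Y ⇒ 0 1 1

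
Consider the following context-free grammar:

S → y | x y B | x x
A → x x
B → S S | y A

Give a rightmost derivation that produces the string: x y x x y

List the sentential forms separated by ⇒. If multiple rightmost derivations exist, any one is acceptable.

S ⇒ x y B ⇒ x y S S ⇒ x y S y ⇒ x y x x y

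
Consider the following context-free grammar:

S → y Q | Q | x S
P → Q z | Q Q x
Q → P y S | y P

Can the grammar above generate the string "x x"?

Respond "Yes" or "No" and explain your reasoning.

No - no valid derivation exists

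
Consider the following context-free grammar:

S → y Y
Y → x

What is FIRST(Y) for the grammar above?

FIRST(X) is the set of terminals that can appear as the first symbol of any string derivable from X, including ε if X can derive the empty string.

We compute FIRST(Y) using the standard algorithm.
FIRST(S) = {y}
FIRST(Y) = {x}
Therefore, FIRST(Y) = {x}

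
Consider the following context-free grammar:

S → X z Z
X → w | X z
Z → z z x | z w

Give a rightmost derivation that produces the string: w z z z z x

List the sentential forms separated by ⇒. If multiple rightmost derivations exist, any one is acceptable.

S ⇒ X z Z ⇒ X z z z x ⇒ X z z z z x ⇒ w z z z z x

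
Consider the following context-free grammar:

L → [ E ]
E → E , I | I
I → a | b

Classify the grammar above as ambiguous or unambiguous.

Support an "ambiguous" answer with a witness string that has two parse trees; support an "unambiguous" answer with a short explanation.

Unambiguous - every string in the language has a unique parse tree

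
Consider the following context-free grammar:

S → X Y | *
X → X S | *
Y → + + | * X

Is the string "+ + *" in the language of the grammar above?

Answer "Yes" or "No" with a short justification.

No - no valid derivation exists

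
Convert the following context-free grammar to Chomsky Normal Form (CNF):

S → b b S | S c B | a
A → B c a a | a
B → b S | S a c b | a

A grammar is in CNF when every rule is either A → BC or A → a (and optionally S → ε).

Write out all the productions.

TB → b; TC → c; S → a; TA → a; A → a; B → a; S → TB X0; X0 → TB S; S → S X1; X1 → TC B; A → B X2; X2 → TC X3; X3 → TA TA; B → TB S; B → S X4; X4 → TA X5; X5 → TC TB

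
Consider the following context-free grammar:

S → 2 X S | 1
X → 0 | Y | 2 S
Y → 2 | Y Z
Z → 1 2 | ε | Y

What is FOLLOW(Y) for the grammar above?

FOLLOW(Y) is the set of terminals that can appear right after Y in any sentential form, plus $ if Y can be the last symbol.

We compute FOLLOW(Y) using the standard algorithm.
FOLLOW(S) starts with {$}.
FIRST(S) = {1, 2}
FIRST(X) = {0, 2}
FIRST(Y) = {2}
FIRST(Z) = {1, 2, ε}
FOLLOW(S) = {$, 1, 2}
FOLLOW(X) = {1, 2}
FOLLOW(Y) = {1, 2}
FOLLOW(Z) = {1, 2}
Therefore, FOLLOW(Y) = {1, 2}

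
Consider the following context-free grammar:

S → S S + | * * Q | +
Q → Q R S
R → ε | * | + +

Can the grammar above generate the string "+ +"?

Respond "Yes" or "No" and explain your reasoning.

No - no valid derivation exists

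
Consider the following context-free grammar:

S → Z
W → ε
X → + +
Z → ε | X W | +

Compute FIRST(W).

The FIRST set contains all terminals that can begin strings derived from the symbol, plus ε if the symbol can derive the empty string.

We compute FIRST(W) using the standard algorithm.
FIRST(S) = {+, ε}
FIRST(W) = {ε}
FIRST(X) = {+}
FIRST(Z) = {+, ε}
Therefore, FIRST(W) = {ε}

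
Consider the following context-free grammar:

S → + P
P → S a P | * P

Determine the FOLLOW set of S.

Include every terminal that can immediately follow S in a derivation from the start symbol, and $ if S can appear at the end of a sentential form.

We compute FOLLOW(S) using the standard algorithm.
FOLLOW(S) starts with {$}.
FIRST(P) = {*, +}
FIRST(S) = {+}
FOLLOW(P) = {$, a}
FOLLOW(S) = {$, a}
Therefore, FOLLOW(S) = {$, a}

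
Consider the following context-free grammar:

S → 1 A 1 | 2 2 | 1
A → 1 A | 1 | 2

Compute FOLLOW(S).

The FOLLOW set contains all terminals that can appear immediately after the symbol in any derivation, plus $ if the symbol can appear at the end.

We compute FOLLOW(S) using the standard algorithm.
FOLLOW(S) starts with {$}.
FIRST(A) = {1, 2}
FIRST(S) = {1, 2}
FOLLOW(A) = {1}
FOLLOW(S) = {$}
Therefore, FOLLOW(S) = {$}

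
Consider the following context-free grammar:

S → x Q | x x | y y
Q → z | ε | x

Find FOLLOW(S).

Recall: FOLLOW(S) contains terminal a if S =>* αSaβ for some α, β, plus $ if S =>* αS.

We compute FOLLOW(S) using the standard algorithm.
FOLLOW(S) starts with {$}.
FIRST(Q) = {x, z, ε}
FIRST(S) = {x, y}
FOLLOW(Q) = {$}
FOLLOW(S) = {$}
Therefore, FOLLOW(S) = {$}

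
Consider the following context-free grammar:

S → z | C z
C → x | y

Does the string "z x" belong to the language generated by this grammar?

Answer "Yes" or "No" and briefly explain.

No - no valid derivation exists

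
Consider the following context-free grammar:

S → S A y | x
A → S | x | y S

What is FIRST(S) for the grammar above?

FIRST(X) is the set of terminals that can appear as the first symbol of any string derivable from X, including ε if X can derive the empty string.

We compute FIRST(S) using the standard algorithm.
FIRST(A) = {x, y}
FIRST(S) = {x}
Therefore, FIRST(S) = {x}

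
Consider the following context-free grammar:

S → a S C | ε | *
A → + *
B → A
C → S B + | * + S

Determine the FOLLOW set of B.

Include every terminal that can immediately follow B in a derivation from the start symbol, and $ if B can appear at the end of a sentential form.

We compute FOLLOW(B) using the standard algorithm.
FOLLOW(S) starts with {$}.
FIRST(A) = {+}
FIRST(B) = {+}
FIRST(C) = {*, +, a}
FIRST(S) = {*, a, ε}
FOLLOW(A) = {+}
FOLLOW(B) = {+}
FOLLOW(C) = {$, *, +, a}
FOLLOW(S) = {$, *, +, a}
Therefore, FOLLOW(B) = {+}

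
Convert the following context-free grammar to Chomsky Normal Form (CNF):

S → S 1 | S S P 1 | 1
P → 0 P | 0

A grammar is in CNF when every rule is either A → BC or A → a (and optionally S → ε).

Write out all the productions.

T1 → 1; S → 1; T0 → 0; P → 0; S → S T1; S → S X0; X0 → S X1; X1 → P T1; P → T0 P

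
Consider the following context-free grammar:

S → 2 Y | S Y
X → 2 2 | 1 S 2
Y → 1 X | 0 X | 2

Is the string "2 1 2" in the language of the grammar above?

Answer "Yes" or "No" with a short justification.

No - no valid derivation exists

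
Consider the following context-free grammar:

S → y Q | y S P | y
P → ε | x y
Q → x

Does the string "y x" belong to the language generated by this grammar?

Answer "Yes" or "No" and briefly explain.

Yes - a valid derivation exists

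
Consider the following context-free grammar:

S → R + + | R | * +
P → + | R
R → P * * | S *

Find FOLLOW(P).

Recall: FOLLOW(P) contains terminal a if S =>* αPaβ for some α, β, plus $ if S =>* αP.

We compute FOLLOW(P) using the standard algorithm.
FOLLOW(S) starts with {$}.
FIRST(P) = {*, +}
FIRST(R) = {*, +}
FIRST(S) = {*, +}
FOLLOW(P) = {*}
FOLLOW(R) = {$, *, +}
FOLLOW(S) = {$, *}
Therefore, FOLLOW(P) = {*}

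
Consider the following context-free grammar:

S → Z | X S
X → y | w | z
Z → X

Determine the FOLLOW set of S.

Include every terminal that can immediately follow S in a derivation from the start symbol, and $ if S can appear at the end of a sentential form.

We compute FOLLOW(S) using the standard algorithm.
FOLLOW(S) starts with {$}.
FIRST(S) = {w, y, z}
FIRST(X) = {w, y, z}
FIRST(Z) = {w, y, z}
FOLLOW(S) = {$}
FOLLOW(X) = {$, w, y, z}
FOLLOW(Z) = {$}
Therefore, FOLLOW(S) = {$}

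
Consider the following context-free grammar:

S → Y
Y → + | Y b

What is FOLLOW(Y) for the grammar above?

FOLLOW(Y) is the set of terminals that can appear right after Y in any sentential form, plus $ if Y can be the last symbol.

We compute FOLLOW(Y) using the standard algorithm.
FOLLOW(S) starts with {$}.
FIRST(S) = {+}
FIRST(Y) = {+}
FOLLOW(S) = {$}
FOLLOW(Y) = {$, b}
Therefore, FOLLOW(Y) = {$, b}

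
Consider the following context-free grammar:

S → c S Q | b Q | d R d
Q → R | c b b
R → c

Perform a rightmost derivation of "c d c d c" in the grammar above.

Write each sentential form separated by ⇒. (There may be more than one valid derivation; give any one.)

S ⇒ c S Q ⇒ c S R ⇒ c S c ⇒ c d R d c ⇒ c d c d c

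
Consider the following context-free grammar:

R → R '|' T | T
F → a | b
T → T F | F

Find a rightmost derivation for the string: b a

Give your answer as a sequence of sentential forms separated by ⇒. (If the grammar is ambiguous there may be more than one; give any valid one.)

R ⇒ T ⇒ T F ⇒ T a ⇒ F a ⇒ b a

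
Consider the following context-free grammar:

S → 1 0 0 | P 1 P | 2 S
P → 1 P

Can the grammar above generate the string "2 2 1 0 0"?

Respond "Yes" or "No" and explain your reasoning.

Yes - a valid derivation exists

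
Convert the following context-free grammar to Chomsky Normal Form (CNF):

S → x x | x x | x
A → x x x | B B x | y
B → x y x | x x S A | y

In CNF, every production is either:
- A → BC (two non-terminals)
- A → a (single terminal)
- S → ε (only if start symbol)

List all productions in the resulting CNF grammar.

TX → x; S → x; A → y; TY → y; B → y; S → TX TX; S → TX TX; A → TX X0; X0 → TX TX; A → B X1; X1 → B TX; B → TX X2; X2 → TY TX; B → TX X3; X3 → TX X4; X4 → S A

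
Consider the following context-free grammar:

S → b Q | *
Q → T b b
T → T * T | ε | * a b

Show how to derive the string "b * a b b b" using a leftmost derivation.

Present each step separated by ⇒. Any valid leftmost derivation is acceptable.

S ⇒ b Q ⇒ b T b b ⇒ b * a b b b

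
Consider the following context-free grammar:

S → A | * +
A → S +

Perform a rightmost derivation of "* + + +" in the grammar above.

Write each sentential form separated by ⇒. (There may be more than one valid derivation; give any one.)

S ⇒ A ⇒ S + ⇒ A + ⇒ S + + ⇒ * + + +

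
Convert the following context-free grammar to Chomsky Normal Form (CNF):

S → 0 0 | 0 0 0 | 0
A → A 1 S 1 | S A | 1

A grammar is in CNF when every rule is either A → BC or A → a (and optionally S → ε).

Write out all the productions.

T0 → 0; S → 0; T1 → 1; A → 1; S → T0 T0; S → T0 X0; X0 → T0 T0; A → A X1; X1 → T1 X2; X2 → S T1; A → S A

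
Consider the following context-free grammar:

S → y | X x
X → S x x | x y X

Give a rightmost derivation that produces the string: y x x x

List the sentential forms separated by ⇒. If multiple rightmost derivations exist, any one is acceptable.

S ⇒ X x ⇒ S x x x ⇒ y x x x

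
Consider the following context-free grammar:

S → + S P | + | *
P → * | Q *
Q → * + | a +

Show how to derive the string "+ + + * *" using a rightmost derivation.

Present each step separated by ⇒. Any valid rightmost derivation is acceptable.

S ⇒ + S P ⇒ + S * ⇒ + + S P * ⇒ + + S * * ⇒ + + + * *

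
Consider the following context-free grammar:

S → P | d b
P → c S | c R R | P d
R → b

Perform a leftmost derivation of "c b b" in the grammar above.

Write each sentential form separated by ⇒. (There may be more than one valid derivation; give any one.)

S ⇒ P ⇒ c R R ⇒ c b R ⇒ c b b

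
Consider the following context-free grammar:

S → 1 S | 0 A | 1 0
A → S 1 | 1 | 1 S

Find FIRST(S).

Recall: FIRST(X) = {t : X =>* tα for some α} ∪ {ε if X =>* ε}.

We compute FIRST(S) using the standard algorithm.
FIRST(A) = {0, 1}
FIRST(S) = {0, 1}
Therefore, FIRST(S) = {0, 1}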